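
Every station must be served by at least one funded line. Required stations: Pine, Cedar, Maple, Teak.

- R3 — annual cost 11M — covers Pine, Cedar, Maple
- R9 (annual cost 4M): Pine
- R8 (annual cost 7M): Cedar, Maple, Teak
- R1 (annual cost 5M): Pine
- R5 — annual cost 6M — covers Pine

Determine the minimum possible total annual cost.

11

This is an integer covering problem.
Choose R9 and R8: together they cover Pine, Cedar, Maple, Teak — every station.
Total annual cost: 4 + 7 = 11.
No cover costs less than 11.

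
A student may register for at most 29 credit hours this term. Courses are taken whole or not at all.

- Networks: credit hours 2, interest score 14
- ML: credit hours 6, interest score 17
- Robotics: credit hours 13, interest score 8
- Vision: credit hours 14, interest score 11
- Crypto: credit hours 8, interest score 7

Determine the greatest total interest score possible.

46

Treat it as a binary knapsack problem.
Allowing fractional choices, the relaxed optimum would be about 48.2, but courses are indivisible.
Networks + ML + Robotics + Crypto: credit hours 2 + 6 + 13 + 8 = 29 ≤ 29, interest score 14 + 17 + 8 + 7 = 46.
Networks + ML + Robotics: credit hours 2 + 6 + 13 = 21 ≤ 29, interest score 14 + 17 + 8 = 39.
Networks + ML + Vision: credit hours 2 + 6 + 14 = 22 ≤ 29, interest score 14 + 17 + 11 = 42.
Best is Networks, ML, Robotics, and Crypto with total interest score 46.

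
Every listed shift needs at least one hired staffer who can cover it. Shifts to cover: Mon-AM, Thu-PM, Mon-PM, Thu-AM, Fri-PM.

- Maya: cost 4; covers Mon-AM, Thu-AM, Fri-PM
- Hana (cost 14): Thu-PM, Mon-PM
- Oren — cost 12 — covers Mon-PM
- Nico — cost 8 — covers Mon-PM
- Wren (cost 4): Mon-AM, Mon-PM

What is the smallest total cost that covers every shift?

18

This is an integer covering problem.
The greedy cost-per-new-shift heuristic would pick Maya, Wren, and Hana for 22, but a cheaper cover exists.
Choose Maya and Hana: together they cover Mon-AM, Thu-PM, Mon-PM, Thu-AM, Fri-PM — every shift.
Total cost: 4 + 14 = 18.
No cover costs less than 18.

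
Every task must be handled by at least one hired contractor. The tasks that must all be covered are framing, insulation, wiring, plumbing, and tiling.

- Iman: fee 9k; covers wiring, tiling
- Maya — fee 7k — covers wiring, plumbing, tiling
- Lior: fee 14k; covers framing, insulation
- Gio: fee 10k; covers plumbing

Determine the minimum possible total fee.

Choose Maya and Lior: together they cover framing, insulation, wiring, plumbing, tiling — every task.
Total fee: 7 + 14 = 21.
No cover costs less than 21.

21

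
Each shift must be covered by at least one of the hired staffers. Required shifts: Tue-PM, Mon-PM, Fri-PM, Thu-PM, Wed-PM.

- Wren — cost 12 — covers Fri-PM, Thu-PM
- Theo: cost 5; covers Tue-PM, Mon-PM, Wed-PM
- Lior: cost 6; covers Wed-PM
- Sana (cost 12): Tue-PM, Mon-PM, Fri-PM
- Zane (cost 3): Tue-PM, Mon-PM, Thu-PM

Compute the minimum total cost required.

The greedy cost-per-new-shift heuristic would pick Zane, Theo, and Wren for 20, but a cheaper cover exists.
Choose Wren and Theo: together they cover Tue-PM, Mon-PM, Fri-PM, Thu-PM, Wed-PM — every shift.
Total cost: 12 + 5 = 17.
No cover costs less than 17.

17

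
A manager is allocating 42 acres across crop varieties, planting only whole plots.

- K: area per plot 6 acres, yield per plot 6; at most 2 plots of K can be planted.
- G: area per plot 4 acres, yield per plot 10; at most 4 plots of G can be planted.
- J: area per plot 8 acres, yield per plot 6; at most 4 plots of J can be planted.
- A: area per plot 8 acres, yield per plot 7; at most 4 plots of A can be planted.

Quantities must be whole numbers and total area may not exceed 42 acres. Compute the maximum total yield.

This is a bounded integer knapsack.
G has the best ratio (10/4); taking only G gives at most 4×10 = 40 (stopped by the supply cap of 4).
Mixing does better — 4×G and 3×A: area 40 ≤ 42, yield 4·10 + 3·7 = 61.

61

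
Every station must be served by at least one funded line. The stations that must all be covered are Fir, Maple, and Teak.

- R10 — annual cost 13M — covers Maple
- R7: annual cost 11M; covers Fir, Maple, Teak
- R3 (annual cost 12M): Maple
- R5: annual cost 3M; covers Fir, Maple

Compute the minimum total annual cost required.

11

The greedy cost-per-new-station heuristic would pick R5 and R7 for 14, but a cheaper cover exists.
R7 alone covers Fir, Maple, Teak — every station.
Total annual cost: 11.
No cover costs less than 11.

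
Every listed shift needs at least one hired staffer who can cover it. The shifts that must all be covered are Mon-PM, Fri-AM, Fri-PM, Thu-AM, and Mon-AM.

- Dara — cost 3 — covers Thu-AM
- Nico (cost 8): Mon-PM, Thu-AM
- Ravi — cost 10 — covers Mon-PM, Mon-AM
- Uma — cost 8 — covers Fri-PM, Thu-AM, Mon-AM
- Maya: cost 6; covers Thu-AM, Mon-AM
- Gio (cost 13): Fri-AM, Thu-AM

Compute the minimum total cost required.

Choose Nico, Uma, and Gio: together they cover Mon-PM, Fri-AM, Fri-PM, Thu-AM, Mon-AM — every shift.
Total cost: 8 + 8 + 13 = 29.

29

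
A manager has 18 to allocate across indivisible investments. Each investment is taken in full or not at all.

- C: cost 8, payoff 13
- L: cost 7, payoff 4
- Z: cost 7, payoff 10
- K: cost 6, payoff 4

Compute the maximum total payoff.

Treat it as a binary knapsack problem.
Allowing fractional choices, the relaxed optimum would be about 25.0, but investments are indivisible.
C + Z: cost 8 + 7 = 15 ≤ 18, payoff 13 + 10 = 23.
C + K: cost 8 + 6 = 14 ≤ 18, payoff 13 + 4 = 17.
C + L: cost 8 + 7 = 15 ≤ 18, payoff 13 + 4 = 17.
Best is C and Z with total payoff 23.

23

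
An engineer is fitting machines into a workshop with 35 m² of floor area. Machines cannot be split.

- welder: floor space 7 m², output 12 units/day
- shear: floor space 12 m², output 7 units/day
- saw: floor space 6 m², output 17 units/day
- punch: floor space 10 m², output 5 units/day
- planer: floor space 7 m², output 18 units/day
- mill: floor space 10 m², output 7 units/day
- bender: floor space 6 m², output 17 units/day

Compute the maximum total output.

Allowing fractional choices, the relaxed optimum would be about 70.3, but machines are indivisible.
welder + saw + planer + bender: floor space 7 + 6 + 7 + 6 = 26 ≤ 35, output 12 + 17 + 18 + 17 = 64.
saw + planer + mill + bender: floor space 6 + 7 + 10 + 6 = 29 ≤ 35, output 17 + 18 + 7 + 17 = 59.
Best is welder, saw, planer, and bender with total output 64.

64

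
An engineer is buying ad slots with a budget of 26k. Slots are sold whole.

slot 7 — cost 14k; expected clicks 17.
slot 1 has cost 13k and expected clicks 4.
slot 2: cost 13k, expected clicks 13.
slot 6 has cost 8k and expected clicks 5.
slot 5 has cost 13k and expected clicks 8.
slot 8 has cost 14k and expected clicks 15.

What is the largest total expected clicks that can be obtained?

Treat it as a binary knapsack problem.
Take slot 7 and slot 6: cost 14 + 8 = 22 ≤ 26, expected clicks 17 + 5 = 22.
No other feasible combination does better.

22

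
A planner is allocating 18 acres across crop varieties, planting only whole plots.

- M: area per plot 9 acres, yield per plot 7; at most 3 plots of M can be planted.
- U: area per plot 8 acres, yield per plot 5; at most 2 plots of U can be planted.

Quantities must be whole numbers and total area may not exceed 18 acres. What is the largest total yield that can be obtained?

This is a bounded integer knapsack.
1×M and 1×U: area 17 ≤ 18, yield 1·7 + 1·5 = 12.
2×M: area 18 ≤ 18, yield 2·7 = 14.
Best is 14.

14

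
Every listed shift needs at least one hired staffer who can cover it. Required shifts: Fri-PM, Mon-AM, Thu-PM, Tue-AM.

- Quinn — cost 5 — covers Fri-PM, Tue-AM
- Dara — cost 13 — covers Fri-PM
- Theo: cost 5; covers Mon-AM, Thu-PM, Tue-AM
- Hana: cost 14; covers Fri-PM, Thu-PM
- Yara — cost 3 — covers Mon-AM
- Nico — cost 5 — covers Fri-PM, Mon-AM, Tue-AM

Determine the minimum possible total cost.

10

This is an integer covering problem.
Choose Quinn and Theo: together they cover Fri-PM, Mon-AM, Thu-PM, Tue-AM — every shift.
Total cost: 5 + 5 = 10.
No cover costs less than 10.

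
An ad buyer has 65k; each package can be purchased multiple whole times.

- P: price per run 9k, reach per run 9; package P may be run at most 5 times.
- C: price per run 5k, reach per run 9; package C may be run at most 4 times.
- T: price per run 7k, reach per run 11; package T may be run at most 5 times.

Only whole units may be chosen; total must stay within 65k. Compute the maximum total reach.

Take 1×P, 4×C, and 5×T: price 64 ≤ 65, reach 1·9 + 4·9 + 5·11 = 100.
C has the best ratio (9/5) and is taken to its limit of 4; remaining capacity is filled optimally with the others.

100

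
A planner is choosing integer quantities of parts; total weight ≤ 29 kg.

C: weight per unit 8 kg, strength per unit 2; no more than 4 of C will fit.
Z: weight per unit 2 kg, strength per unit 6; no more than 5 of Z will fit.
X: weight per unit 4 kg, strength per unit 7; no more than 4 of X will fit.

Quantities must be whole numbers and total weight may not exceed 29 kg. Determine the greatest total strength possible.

This is a bounded integer knapsack.
Take 5×Z and 4×X: weight 26 ≤ 29, strength 5·6 + 4·7 = 58.
Z has the best ratio (6/2) and is taken to its limit of 5; remaining capacity is filled optimally with the others.

58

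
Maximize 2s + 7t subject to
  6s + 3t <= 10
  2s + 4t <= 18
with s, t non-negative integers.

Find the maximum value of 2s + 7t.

21

(s,t)=(0,3): 6·0+3·3=9≤10, 2·0+4·3=12≤18, objective 21.
(s,t)=(0,2): 6·0+3·2=6≤10, 2·0+4·2=8≤18, objective 14.
The best lattice point is (0,3), giving 21.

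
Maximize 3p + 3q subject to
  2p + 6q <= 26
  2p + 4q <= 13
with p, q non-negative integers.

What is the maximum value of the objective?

(p,q)=(6,0): 2·6+6·0=12≤26, 2·6+4·0=12≤13, objective 18.
(p,q)=(5,0): 2·5+6·0=10≤26, 2·5+4·0=10≤13, objective 15.
No feasible integer point exceeds 18.

18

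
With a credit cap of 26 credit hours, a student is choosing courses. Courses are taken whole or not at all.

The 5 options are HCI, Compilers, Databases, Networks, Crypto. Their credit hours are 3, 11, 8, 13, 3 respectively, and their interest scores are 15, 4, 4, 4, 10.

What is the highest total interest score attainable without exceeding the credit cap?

Allowing fractional choices, the relaxed optimum would be about 33.3, but courses are indivisible.
HCI + Databases + Crypto: credit hours 3 + 8 + 3 = 14 ≤ 26, interest score 15 + 4 + 10 = 29.
HCI + Compilers + Crypto: credit hours 3 + 11 + 3 = 17 ≤ 26, interest score 15 + 4 + 10 = 29.
HCI + Compilers + Databases + Crypto: credit hours 3 + 11 + 8 + 3 = 25 ≤ 26, interest score 15 + 4 + 4 + 10 = 33.
Best is HCI, Compilers, Databases, and Crypto with total interest score 33.

33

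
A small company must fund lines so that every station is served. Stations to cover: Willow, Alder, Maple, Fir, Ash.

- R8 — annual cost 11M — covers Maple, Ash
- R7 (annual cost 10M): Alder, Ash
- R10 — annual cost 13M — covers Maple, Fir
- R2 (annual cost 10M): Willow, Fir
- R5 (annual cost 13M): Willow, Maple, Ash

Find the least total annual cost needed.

31

The greedy cost-per-new-station heuristic would pick R5, R7, and R2 for 33, but a cheaper cover exists.
Choose R8, R7, and R2: together they cover Willow, Alder, Maple, Fir, Ash — every station.
Total annual cost: 11 + 10 + 10 = 31.
No cover costs less than 31.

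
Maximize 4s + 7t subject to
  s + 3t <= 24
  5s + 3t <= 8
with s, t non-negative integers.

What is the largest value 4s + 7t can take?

14

(s,t)=(0,2) is feasible, giving 14.
(s,t)=(1,1) is feasible, giving 11.
Maximum is 14 at (s,t)=(0,2).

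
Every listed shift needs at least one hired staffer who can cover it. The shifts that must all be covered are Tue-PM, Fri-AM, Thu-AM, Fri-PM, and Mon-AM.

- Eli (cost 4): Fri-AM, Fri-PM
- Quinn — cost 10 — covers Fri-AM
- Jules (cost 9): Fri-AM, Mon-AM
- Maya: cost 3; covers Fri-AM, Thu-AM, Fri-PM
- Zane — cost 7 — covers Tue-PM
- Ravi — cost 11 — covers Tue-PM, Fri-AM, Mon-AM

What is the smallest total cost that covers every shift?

This is a weighted set-cover instance.
Choose Maya and Ravi: together they cover Tue-PM, Fri-AM, Thu-AM, Fri-PM, Mon-AM — every shift.
Total cost: 3 + 11 = 14.
No cover costs less than 14.

14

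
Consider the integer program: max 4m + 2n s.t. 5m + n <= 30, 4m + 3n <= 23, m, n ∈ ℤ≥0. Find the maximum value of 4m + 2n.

22

Relaxing integrality, the LP optimum is 23.00 at (m,n) = (5.75, 0), which is not an integer point.
(m,n)=(5,1): 5·5+1·1=26≤30, 4·5+3·1=23≤23, objective 22.
(m,n)=(4,2): 5·4+1·2=22≤30, 4·4+3·2=22≤23, objective 20.
(m,n)=(5,0): 5·5+1·0=25≤30, 4·5+3·0=20≤23, objective 20.
The best lattice point is (5,1), giving 22.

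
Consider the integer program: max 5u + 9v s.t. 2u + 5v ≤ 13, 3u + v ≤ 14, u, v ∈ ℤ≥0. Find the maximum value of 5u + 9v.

The continuous relaxation peaks at (4.38, 0.846) with value 29.54; rounding to a feasible lattice point costs some objective.
(u,v)=(4,1): 2·4+5·1=13≤13, 3·4+1·1=13≤14, objective 29.
(u,v)=(3,1): 2·3+5·1=11≤13, 3·3+1·1=10≤14, objective 24.
(u,v)=(4,0): 2·4+5·0=8≤13, 3·4+1·0=12≤14, objective 20.
(u,v)=(3,0): 2·3+5·0=6≤13, 3·3+1·0=9≤14, objective 15.
Maximum is 29 at (u,v)=(4,1).

29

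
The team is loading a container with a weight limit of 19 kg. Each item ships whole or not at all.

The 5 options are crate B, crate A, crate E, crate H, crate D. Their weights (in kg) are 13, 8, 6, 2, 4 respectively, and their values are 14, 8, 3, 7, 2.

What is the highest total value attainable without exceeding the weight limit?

This is an integer program with binary decision variables.
Allowing fractional choices, the relaxed optimum would be about 25.0, but items are indivisible.
crate B + crate H: weight 13 + 2 = 15 ≤ 19, value 14 + 7 = 21.
crate A + crate E + crate H: weight 8 + 6 + 2 = 16 ≤ 19, value 8 + 3 + 7 = 18.
crate B + crate H + crate D: weight 13 + 2 + 4 = 19 ≤ 19, value 14 + 7 + 2 = 23.
Best is crate B, crate H, and crate D with total value 23.

23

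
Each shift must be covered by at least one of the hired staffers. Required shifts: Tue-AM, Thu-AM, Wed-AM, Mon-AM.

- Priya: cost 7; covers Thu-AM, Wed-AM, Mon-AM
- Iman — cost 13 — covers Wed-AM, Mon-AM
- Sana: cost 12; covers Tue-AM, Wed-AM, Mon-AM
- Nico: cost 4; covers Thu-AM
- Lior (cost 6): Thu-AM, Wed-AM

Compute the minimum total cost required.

The greedy cost-per-new-shift heuristic would pick Priya and Sana for 19, but a cheaper cover exists.
Choose Sana and Nico: together they cover Tue-AM, Thu-AM, Wed-AM, Mon-AM — every shift.
Total cost: 12 + 4 = 16.
No cover costs less than 16.

16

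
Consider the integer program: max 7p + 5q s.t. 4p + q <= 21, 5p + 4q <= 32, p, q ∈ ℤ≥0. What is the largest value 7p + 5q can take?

The continuous relaxation peaks at (4.73, 2.09) with value 43.55; rounding to a feasible lattice point costs some objective.
(p,q)=(4,3): 4·4+1·3=19≤21, 5·4+4·3=32≤32, objective 43.
(p,q)=(3,4): 4·3+1·4=16≤21, 5·3+4·4=31≤32, objective 41.
(p,q)=(5,1): 4·5+1·1=21≤21, 5·5+4·1=29≤32, objective 40.
No feasible integer point exceeds 43.

43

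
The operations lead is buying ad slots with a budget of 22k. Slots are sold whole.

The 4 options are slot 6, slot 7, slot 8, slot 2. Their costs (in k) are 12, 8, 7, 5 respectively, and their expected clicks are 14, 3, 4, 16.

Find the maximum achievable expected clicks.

30

This is an integer program with binary decision variables.
Allowing fractional choices, the relaxed optimum would be about 32.9, but ad slots are indivisible.
slot 7 + slot 8 + slot 2: cost 8 + 7 + 5 = 20 ≤ 22, expected clicks 3 + 4 + 16 = 23.
slot 6 + slot 2: cost 12 + 5 = 17 ≤ 22, expected clicks 14 + 16 = 30.
slot 8 + slot 2: cost 7 + 5 = 12 ≤ 22, expected clicks 4 + 16 = 20.
Best is slot 6 and slot 2 with total expected clicks 30.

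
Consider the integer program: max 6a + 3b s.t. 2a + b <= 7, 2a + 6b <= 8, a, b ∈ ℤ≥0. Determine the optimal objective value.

18

Relaxing integrality, the LP optimum is 21.00 at (a,b) = (3.5, 0), which is not an integer point.
(a,b)=(3,0): 2·3+1·0=6≤7, 2·3+6·0=6≤8, objective 18.
(a,b)=(2,0): 2·2+1·0=4≤7, 2·2+6·0=4≤8, objective 12.
Maximum is 18 at (a,b)=(3,0).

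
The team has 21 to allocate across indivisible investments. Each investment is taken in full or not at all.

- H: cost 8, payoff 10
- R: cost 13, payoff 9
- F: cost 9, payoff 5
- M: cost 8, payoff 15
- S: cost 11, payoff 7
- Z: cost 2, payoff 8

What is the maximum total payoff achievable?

33

Allowing fractional choices, the relaxed optimum would be about 35.1, but investments are indivisible.
H + M + Z: cost 8 + 8 + 2 = 18 ≤ 21, payoff 10 + 15 + 8 = 33.
F + M + Z: cost 9 + 8 + 2 = 19 ≤ 21, payoff 5 + 15 + 8 = 28.
M + S + Z: cost 8 + 11 + 2 = 21 ≤ 21, payoff 15 + 7 + 8 = 30.
Best is H, M, and Z with total payoff 33.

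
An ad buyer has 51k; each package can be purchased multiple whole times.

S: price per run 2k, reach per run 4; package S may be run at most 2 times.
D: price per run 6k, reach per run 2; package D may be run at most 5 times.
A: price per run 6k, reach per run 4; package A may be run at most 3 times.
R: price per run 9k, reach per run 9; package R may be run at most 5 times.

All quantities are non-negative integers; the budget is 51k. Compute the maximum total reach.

53

This is a bounded integer knapsack.
Take 2×S and 5×R: price 49 ≤ 51, reach 2·4 + 5·9 = 53.
S has the best ratio (4/2) and is taken to its limit of 2; remaining capacity is filled optimally with the others.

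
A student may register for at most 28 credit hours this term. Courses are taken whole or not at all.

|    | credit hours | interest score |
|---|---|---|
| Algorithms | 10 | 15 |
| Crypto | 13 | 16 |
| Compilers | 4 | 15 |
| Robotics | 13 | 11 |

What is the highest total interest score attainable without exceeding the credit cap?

46

Allowing fractional choices, the relaxed optimum would be about 46.8, but courses are indivisible.
Algorithms + Crypto + Compilers: credit hours 10 + 13 + 4 = 27 ≤ 28, interest score 15 + 16 + 15 = 46.
Algorithms + Compilers + Robotics: credit hours 10 + 4 + 13 = 27 ≤ 28, interest score 15 + 15 + 11 = 41.
Crypto + Compilers: credit hours 13 + 4 = 17 ≤ 28, interest score 16 + 15 = 31.
Best is Algorithms, Crypto, and Compilers with total interest score 46.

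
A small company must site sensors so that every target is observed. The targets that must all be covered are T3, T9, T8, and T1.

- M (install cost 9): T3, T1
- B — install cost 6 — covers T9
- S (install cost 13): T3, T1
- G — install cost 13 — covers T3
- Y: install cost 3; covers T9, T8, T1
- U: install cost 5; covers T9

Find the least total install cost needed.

Choose M and Y: together they cover T3, T9, T8, T1 — every target.
Total install cost: 9 + 3 = 12.
No cover costs less than 12.

12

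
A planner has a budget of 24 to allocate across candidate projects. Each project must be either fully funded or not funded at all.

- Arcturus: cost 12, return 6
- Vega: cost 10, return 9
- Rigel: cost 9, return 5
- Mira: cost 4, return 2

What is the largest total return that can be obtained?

Vega + Rigel + Mira: cost 10 + 9 + 4 = 23 ≤ 24, return 9 + 5 + 2 = 16.
Vega + Rigel: cost 10 + 9 = 19 ≤ 24, return 9 + 5 = 14.
Arcturus + Vega: cost 12 + 10 = 22 ≤ 24, return 6 + 9 = 15.
Best is Vega, Rigel, and Mira with total return 16.

16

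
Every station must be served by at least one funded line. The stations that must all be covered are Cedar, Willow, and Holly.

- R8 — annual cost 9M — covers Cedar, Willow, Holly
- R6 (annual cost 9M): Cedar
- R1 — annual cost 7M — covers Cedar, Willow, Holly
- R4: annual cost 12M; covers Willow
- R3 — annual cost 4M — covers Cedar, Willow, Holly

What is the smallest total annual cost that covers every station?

4

R3 alone covers Cedar, Willow, Holly — every station.
Total annual cost: 4.
No cover costs less than 4.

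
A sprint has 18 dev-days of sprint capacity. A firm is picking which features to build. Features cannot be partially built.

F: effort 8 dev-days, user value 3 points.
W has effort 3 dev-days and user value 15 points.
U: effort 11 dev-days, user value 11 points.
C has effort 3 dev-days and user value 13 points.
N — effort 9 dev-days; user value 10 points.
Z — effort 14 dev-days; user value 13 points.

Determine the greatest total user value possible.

W + C + N: effort 3 + 3 + 9 = 15 ≤ 18, user value 15 + 13 + 10 = 38.
W + U + C: effort 3 + 11 + 3 = 17 ≤ 18, user value 15 + 11 + 13 = 39.
Best is W, U, and C with total user value 39.

39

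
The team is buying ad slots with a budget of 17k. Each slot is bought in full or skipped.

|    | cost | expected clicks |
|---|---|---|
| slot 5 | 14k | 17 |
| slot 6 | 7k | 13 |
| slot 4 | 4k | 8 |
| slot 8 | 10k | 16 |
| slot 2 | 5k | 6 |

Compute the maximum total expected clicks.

Allowing fractional choices, the relaxed optimum would be about 30.6, but ad slots are indivisible.
slot 6 + slot 8: cost 7 + 10 = 17 ≤ 17, expected clicks 13 + 16 = 29.
slot 6 + slot 4 + slot 2: cost 7 + 4 + 5 = 16 ≤ 17, expected clicks 13 + 8 + 6 = 27.
slot 4 + slot 8: cost 4 + 10 = 14 ≤ 17, expected clicks 8 + 16 = 24.
Best is slot 6 and slot 8 with total expected clicks 29.

29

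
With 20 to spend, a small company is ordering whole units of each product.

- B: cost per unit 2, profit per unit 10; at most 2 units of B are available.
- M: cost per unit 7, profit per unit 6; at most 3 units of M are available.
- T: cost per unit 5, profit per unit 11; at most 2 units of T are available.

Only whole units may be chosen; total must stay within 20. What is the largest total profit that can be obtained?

42

Take 2×B and 2×T: cost 14 ≤ 20, profit 2·10 + 2·11 = 42.
B has the best ratio (10/2) and is taken to its limit of 2; remaining capacity is filled optimally with the others.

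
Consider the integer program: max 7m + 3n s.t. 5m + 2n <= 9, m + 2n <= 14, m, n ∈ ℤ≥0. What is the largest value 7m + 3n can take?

The continuous relaxation peaks at (0, 4.5) with value 13.50; rounding to a feasible lattice point costs some objective.
(m,n)=(1,2): 5·1+2·2=9≤9, 1·1+2·2=5≤14, objective 13.
(m,n)=(0,4): 5·0+2·4=8≤9, 1·0+2·4=8≤14, objective 12.
(m,n)=(1,1): 5·1+2·1=7≤9, 1·1+2·1=3≤14, objective 10.
The best lattice point is (1,2), giving 13.

13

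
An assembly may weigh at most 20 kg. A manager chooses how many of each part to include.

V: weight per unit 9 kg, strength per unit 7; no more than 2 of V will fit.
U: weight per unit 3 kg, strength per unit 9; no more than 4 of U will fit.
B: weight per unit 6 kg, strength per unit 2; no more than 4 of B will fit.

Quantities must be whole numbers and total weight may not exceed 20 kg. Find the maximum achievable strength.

U has the best ratio (9/3); taking only U gives at most 4×9 = 36 (stopped by the supply cap of 4).
Mixing does better — 4×U and 1×B: weight 18 ≤ 20, strength 4·9 + 1·2 = 38.

38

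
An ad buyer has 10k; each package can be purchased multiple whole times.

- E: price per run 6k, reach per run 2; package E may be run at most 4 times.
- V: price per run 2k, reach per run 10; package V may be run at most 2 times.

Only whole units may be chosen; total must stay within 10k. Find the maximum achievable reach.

1×E and 2×V: price 10 ≤ 10, reach 1·2 + 2·10 = 22.
2×V: price 4 ≤ 10, reach 2·10 = 20.
Best is 22.

22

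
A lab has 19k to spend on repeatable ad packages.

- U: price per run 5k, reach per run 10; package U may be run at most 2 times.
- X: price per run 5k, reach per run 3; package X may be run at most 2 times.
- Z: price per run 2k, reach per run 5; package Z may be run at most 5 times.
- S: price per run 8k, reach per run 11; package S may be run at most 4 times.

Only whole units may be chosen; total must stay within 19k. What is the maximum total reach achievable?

40

Take 2×U and 4×Z: price 18 ≤ 19, reach 2·10 + 4·5 = 40.
No other integer combination yields more.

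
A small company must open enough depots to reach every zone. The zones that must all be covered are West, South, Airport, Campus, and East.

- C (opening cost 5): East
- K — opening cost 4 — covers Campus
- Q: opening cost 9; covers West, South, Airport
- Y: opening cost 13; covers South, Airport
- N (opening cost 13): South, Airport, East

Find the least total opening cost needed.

18

This is an integer covering problem.
Choose C, K, and Q: together they cover West, South, Airport, Campus, East — every zone.
Total opening cost: 5 + 4 + 9 = 18.
No cover costs less than 18.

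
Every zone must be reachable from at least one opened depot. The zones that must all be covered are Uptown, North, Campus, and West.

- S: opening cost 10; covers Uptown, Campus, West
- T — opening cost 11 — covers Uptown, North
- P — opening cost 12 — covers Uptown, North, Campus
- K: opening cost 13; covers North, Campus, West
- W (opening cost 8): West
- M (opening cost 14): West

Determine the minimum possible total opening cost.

20

This is an integer covering problem.
The greedy cost-per-new-zone heuristic would pick S and T for 21, but a cheaper cover exists.
Choose P and W: together they cover Uptown, North, Campus, West — every zone.
Total opening cost: 12 + 8 = 20.
No cover costs less than 20.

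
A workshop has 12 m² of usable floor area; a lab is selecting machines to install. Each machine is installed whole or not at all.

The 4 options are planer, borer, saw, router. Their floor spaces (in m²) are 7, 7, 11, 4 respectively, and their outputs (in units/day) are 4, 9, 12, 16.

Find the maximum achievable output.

25

This is a 0-1 knapsack instance.
planer + router: floor space 7 + 4 = 11 ≤ 12, output 4 + 16 = 20.
borer + router: floor space 7 + 4 = 11 ≤ 12, output 9 + 16 = 25.
router: floor space 4 ≤ 12, output 16.
Best is borer and router with total output 25.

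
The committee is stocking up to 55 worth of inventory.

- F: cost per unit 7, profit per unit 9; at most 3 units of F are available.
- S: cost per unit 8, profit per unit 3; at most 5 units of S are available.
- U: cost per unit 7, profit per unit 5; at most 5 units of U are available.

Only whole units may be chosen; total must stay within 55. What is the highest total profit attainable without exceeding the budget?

3×F, 1×S, and 3×U: cost 50 ≤ 55, profit 3·9 + 1·3 + 3·5 = 45.
3×F and 4×U: cost 49 ≤ 55, profit 3·9 + 4·5 = 47.
Best is 47.

47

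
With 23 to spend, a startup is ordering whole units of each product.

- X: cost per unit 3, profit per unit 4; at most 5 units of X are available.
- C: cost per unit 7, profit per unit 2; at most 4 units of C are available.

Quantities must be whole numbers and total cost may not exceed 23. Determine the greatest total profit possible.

Take 5×X and 1×C: cost 22 ≤ 23, profit 5·4 + 1·2 = 22.
X has the best ratio (4/3) and is taken to its limit of 5; remaining capacity is filled optimally with the others.

22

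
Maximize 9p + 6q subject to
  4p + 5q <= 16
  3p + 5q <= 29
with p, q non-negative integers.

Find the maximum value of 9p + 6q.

36

(p,q)=(4,0): 4·4+5·0=16≤16, 3·4+5·0=12≤29, objective 36.
(p,q)=(3,0): 4·3+5·0=12≤16, 3·3+5·0=9≤29, objective 27.
The best lattice point is (4,0), giving 36.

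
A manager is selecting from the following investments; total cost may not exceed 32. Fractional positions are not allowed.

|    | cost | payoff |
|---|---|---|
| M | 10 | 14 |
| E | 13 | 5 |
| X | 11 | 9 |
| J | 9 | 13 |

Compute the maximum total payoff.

36

Allowing fractional choices, the relaxed optimum would be about 36.8, but investments are indivisible.
M + J: cost 10 + 9 = 19 ≤ 32, payoff 14 + 13 = 27.
M + E + J: cost 10 + 13 + 9 = 32 ≤ 32, payoff 14 + 5 + 13 = 32.
M + X + J: cost 10 + 11 + 9 = 30 ≤ 32, payoff 14 + 9 + 13 = 36.
Best is M, X, and J with total payoff 36.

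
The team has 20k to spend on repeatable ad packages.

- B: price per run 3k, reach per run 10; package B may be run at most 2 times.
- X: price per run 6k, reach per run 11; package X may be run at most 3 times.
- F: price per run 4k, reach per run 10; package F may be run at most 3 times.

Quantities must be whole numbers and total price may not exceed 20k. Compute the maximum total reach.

This is a bounded integer knapsack.
B has the best ratio (10/3); taking only B gives at most 2×10 = 20 (stopped by the supply cap of 2).
Mixing does better — 2×B, 1×X, and 2×F: price 20 ≤ 20, reach 2·10 + 1·11 + 2·10 = 51.

51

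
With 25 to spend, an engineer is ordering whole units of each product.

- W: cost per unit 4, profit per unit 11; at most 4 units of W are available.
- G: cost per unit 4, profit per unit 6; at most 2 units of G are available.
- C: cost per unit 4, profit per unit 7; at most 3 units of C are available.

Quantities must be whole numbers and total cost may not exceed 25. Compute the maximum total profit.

This is a bounded integer knapsack.
4×W, 1×G, and 1×C: cost 24 ≤ 25, profit 4·11 + 1·6 + 1·7 = 57.
4×W and 2×C: cost 24 ≤ 25, profit 4·11 + 2·7 = 58.
Best is 58.

58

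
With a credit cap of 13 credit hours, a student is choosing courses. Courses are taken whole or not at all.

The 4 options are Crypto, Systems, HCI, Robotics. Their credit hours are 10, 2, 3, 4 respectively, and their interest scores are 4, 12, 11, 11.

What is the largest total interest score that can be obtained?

34

Allowing fractional choices, the relaxed optimum would be about 35.6, but courses are indivisible.
Systems + Robotics: credit hours 2 + 4 = 6 ≤ 13, interest score 12 + 11 = 23.
Systems + HCI: credit hours 2 + 3 = 5 ≤ 13, interest score 12 + 11 = 23.
Systems + HCI + Robotics: credit hours 2 + 3 + 4 = 9 ≤ 13, interest score 12 + 11 + 11 = 34.
Best is Systems, HCI, and Robotics with total interest score 34.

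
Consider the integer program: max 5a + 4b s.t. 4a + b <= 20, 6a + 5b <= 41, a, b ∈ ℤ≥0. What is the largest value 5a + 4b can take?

33

(a,b)=(1,7): 4·1+1·7=11≤20, 6·1+5·7=41≤41, objective 33.
(a,b)=(4,3): 4·4+1·3=19≤20, 6·4+5·3=39≤41, objective 32.
(a,b)=(0,8): 4·0+1·8=8≤20, 6·0+5·8=40≤41, objective 32.
(a,b)=(3,4): 4·3+1·4=16≤20, 6·3+5·4=38≤41, objective 31.
The best lattice point is (1,7), giving 33.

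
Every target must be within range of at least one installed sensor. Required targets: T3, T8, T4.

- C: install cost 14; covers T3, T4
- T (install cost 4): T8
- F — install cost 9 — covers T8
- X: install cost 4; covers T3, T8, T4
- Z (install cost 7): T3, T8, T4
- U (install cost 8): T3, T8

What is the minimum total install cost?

X alone covers T3, T8, T4 — every target.
Total install cost: 4.
No cover costs less than 4.

4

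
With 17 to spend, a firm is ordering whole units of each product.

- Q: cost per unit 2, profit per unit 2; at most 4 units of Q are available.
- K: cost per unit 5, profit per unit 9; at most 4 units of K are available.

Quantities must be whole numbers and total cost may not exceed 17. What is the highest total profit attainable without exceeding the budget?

Take 1×Q and 3×K: cost 17 ≤ 17, profit 1·2 + 3·9 = 29.
No other integer combination yields more.

29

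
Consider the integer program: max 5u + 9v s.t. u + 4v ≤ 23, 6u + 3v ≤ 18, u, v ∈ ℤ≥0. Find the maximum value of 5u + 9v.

45

Relaxing integrality, the LP optimum is 52.14 at (u,v) = (0.143, 5.71), which is not an integer point.
(u,v)=(0,5): 1·0+4·5=20≤23, 6·0+3·5=15≤18, objective 45.
(u,v)=(1,4): 1·1+4·4=17≤23, 6·1+3·4=18≤18, objective 41.
No feasible integer point exceeds 45.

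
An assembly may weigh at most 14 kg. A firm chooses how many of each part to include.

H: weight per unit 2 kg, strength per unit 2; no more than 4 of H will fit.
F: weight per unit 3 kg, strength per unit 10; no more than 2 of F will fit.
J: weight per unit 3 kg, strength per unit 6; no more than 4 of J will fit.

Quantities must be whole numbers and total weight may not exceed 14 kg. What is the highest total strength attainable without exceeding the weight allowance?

34

This is a bounded integer knapsack.
Take 1×H, 2×F, and 2×J: weight 14 ≤ 14, strength 1·2 + 2·10 + 2·6 = 34.
F has the best ratio (10/3) and is taken to its limit of 2; remaining capacity is filled optimally with the others.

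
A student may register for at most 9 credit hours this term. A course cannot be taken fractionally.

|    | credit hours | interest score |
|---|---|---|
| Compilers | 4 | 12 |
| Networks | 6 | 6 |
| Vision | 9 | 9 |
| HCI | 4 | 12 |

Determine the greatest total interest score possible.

24

This is a 0-1 knapsack instance.
Allowing fractional choices, the relaxed optimum would be about 25.0, but courses are indivisible.
Compilers: credit hours 4 ≤ 9, interest score 12.
HCI: credit hours 4 ≤ 9, interest score 12.
Compilers + HCI: credit hours 4 + 4 = 8 ≤ 9, interest score 12 + 12 = 24.
Best is Compilers and HCI with total interest score 24.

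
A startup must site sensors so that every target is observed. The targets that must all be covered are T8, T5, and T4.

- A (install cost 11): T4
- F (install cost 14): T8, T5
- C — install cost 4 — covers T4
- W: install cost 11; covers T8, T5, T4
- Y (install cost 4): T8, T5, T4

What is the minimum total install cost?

Y alone covers T8, T5, T4 — every target.
Total install cost: 4.

4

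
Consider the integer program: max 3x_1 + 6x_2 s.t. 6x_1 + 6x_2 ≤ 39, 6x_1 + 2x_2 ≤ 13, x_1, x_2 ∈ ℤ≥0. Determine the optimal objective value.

(x_1,x_2)=(0,6) is feasible, giving 36.
(x_1,x_2)=(0,5) is feasible, giving 30.
The best lattice point is (0,6), giving 36.

36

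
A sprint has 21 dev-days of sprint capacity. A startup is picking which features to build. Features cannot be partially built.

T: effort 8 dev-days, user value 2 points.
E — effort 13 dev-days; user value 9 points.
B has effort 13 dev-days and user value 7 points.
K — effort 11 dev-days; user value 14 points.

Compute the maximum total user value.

16

T + K: effort 8 + 11 = 19 ≤ 21, user value 2 + 14 = 16.
K: effort 11 ≤ 21, user value 14.
T + E: effort 8 + 13 = 21 ≤ 21, user value 2 + 9 = 11.
Best is T and K with total user value 16.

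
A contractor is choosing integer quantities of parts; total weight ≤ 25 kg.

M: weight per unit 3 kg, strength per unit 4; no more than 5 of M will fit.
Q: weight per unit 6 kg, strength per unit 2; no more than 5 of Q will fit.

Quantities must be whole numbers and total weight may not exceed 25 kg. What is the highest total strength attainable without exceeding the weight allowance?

22

This is a bounded integer knapsack.
M has the best ratio (4/3); taking only M gives at most 5×4 = 20 (stopped by the supply cap of 5).
Mixing does better — 5×M and 1×Q: weight 21 ≤ 25, strength 5·4 + 1·2 = 22.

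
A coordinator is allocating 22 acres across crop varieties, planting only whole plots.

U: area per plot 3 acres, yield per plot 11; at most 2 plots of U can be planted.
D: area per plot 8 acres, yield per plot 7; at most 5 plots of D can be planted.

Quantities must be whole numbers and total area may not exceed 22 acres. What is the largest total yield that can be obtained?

Take 2×U and 2×D: area 22 ≤ 22, yield 2·11 + 2·7 = 36.
U has the best ratio (11/3) and is taken to its limit of 2; remaining capacity is filled optimally with the others.

36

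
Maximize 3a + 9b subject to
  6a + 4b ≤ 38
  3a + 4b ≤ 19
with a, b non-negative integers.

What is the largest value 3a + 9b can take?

The continuous relaxation peaks at (0, 4.75) with value 42.75; rounding to a feasible lattice point costs some objective.
(a,b)=(1,4): 6·1+4·4=22≤38, 3·1+4·4=19≤19, objective 39.
(a,b)=(0,4): 6·0+4·4=16≤38, 3·0+4·4=16≤19, objective 36.
(a,b)=(2,3): 6·2+4·3=24≤38, 3·2+4·3=18≤19, objective 33.
The best lattice point is (1,4), giving 39.

39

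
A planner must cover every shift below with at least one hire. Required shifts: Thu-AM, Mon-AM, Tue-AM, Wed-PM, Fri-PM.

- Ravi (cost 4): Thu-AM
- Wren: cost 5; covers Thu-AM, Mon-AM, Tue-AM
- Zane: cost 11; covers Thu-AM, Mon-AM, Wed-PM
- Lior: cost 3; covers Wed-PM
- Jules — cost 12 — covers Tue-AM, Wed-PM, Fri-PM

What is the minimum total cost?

This is a weighted set-cover instance.
The greedy cost-per-new-shift heuristic would pick Wren, Lior, and Jules for 20, but a cheaper cover exists.
Choose Wren and Jules: together they cover Thu-AM, Mon-AM, Tue-AM, Wed-PM, Fri-PM — every shift.
Total cost: 5 + 12 = 17.
No cover costs less than 17.

17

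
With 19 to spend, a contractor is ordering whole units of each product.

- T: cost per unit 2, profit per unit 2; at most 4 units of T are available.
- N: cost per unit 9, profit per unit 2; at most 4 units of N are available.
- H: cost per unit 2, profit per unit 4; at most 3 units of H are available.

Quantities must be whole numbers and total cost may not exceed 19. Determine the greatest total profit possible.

This is a bounded integer knapsack.
H has the best ratio (4/2); taking only H gives at most 3×4 = 12 (stopped by the supply cap of 3).
Mixing does better — 4×T and 3×H: cost 14 ≤ 19, profit 4·2 + 3·4 = 20.

20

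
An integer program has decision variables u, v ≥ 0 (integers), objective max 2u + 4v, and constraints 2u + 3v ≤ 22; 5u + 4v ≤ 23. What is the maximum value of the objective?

Relaxing integrality, the LP optimum is 23.00 at (u,v) = (0, 5.75), which is not an integer point.
(u,v)=(0,5): 2·0+3·5=15≤22, 5·0+4·5=20≤23, objective 20.
(u,v)=(1,4): 2·1+3·4=14≤22, 5·1+4·4=21≤23, objective 18.
Maximum is 20 at (u,v)=(0,5).

20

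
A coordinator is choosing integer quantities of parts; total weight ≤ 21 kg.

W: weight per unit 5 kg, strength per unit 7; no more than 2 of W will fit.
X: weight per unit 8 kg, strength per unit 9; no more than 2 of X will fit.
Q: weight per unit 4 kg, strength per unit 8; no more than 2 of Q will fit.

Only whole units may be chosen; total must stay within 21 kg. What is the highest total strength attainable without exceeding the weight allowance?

32

This is a bounded integer knapsack.
Q has the best ratio (8/4); taking only Q gives at most 2×8 = 16 (stopped by the supply cap of 2).
Mixing does better — 1×W, 1×X, and 2×Q: weight 21 ≤ 21, strength 1·7 + 1·9 + 2·8 = 32.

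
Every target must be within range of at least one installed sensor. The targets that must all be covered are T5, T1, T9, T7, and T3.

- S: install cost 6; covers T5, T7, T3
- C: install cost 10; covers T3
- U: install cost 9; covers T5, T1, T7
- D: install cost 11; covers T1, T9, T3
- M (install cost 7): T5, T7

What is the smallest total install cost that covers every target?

Choose S and D: together they cover T5, T1, T9, T7, T3 — every target.
Total install cost: 6 + 11 = 17.

17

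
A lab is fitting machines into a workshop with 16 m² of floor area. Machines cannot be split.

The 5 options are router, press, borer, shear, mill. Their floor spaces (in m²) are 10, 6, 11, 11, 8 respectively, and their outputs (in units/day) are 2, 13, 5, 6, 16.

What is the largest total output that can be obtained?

29

Take press and mill: floor space 6 + 8 = 14 ≤ 16, output 13 + 16 = 29.
No other feasible combination does better.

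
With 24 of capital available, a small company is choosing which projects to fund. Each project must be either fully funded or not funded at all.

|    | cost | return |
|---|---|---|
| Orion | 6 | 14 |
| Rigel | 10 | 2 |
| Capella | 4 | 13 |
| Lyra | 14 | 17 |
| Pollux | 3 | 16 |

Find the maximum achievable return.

Orion + Lyra + Pollux: cost 6 + 14 + 3 = 23 ≤ 24, return 14 + 17 + 16 = 47.
Capella + Lyra + Pollux: cost 4 + 14 + 3 = 21 ≤ 24, return 13 + 17 + 16 = 46.
Orion + Rigel + Capella + Pollux: cost 6 + 10 + 4 + 3 = 23 ≤ 24, return 14 + 2 + 13 + 16 = 45.
Best is Orion, Lyra, and Pollux with total return 47.

47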